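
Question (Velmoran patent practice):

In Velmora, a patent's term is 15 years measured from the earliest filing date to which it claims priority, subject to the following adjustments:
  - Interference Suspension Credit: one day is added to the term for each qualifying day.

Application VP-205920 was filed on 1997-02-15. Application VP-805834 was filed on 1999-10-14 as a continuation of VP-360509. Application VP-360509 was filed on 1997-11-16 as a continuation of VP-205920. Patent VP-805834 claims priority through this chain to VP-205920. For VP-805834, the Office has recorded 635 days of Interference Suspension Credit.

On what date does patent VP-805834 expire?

Earliest priority filing: 15 February 1997.
Base term: 15 February 1997 + 15 years → 15 February 2012.
Interference Suspension Credit: +635 days → 11 November 2013.

November 11, 2013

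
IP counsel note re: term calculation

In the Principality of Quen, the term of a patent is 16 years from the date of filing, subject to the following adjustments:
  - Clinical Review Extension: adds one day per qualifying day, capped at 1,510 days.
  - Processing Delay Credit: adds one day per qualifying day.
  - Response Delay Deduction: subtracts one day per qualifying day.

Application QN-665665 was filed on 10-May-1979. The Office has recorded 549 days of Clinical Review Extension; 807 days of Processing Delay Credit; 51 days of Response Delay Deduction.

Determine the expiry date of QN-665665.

December 5, 1998

Base term: filing date + 16 years → 10 May 1995.
Clinical Review Extension: 549 days (within the 1510-day cap) → +549 days → 9 November 1996.
Processing Delay Credit: +807 days → 25 January 1999.
Response Delay Deduction: −51 days → 5 December 1998.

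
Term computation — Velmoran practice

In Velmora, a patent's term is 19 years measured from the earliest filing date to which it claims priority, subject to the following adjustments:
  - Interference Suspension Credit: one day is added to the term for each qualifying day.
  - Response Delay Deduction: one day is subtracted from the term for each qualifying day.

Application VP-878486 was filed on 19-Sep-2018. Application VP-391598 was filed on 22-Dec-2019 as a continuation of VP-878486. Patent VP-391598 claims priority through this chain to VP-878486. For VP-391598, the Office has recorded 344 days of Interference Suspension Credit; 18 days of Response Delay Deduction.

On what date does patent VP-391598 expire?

Earliest priority filing: 19 September 2018.
Base term: 19 September 2018 + 19 years → 19 September 2037.
Interference Suspension Credit: +344 days → 29 August 2038.
Response Delay Deduction: −18 days → 11 August 2038.

2038-08-11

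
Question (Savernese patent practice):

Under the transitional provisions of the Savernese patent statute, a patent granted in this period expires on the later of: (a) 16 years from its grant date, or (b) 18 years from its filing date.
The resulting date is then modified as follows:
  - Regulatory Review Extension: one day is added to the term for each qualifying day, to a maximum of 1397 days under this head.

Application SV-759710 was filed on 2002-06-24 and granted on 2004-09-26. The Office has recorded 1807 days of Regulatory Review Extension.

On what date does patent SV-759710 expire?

July 24, 2024

(a) grant + 16 years → 26 September 2020.
(b) filing + 18 years → 24 June 2020.
Later of the two: 26 September 2020.
Regulatory Review Extension: 1807 days claimed exceeds the 1397-day cap, so +1397 days → 24 July 2024.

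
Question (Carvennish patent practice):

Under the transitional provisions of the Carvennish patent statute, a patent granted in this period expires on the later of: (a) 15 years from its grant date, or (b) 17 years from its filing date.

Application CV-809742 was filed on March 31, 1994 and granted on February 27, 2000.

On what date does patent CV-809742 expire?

February 27, 2015

(a) grant + 15 years → 27 February 2015.
(b) filing + 17 years → 31 March 2011.
Later of the two: 27 February 2015.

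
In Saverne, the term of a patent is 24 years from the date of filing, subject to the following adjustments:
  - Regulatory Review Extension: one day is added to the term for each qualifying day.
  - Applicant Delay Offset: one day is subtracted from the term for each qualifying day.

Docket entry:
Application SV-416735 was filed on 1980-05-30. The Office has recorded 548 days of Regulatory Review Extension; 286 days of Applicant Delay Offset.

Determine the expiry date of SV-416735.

2005-02-16

Base term: filing date + 24 years → 30 May 2004.
Regulatory Review Extension: +548 days → 29 November 2005.
Applicant Delay Offset: −286 days → 16 February 2005.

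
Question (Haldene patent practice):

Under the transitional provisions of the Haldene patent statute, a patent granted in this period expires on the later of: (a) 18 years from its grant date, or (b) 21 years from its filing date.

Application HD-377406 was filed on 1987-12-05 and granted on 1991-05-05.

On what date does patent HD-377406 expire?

(a) grant + 18 years → 5 May 2009.
(b) filing + 21 years → 5 December 2008.
Later of the two: 5 May 2009.

May 5, 2009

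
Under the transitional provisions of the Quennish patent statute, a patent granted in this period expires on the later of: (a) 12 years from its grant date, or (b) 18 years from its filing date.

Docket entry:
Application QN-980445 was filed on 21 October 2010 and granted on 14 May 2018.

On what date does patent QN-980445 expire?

2030-05-14

(a) grant + 12 years → 14 May 2030.
(b) filing + 18 years → 21 October 2028.
Later of the two: 14 May 2030.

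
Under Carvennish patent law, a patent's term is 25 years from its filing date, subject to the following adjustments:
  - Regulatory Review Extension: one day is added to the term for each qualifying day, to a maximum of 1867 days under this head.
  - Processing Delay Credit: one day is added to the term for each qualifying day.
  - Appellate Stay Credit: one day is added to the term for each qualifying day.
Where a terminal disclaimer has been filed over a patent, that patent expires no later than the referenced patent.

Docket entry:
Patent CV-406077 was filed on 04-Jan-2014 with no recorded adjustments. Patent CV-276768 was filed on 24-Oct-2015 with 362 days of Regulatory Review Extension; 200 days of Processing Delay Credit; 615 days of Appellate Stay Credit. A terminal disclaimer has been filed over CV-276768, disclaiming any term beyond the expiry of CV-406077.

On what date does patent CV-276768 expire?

January 4, 2039

Natural term of CV-276768:
  Base: filing + 25 years → 24 October 2040.
  Regulatory Review Extension: 362 days (within the 1867-day cap) → +362 days → 21 October 2041.
  Processing Delay Credit: +200 days → 9 May 2042.
  Appellate Stay Credit: +615 days → 14 January 2044.
Expiry of referenced patent CV-406077:
  Base: filing + 25 years → 4 January 2039.
Terminal disclaimer: CV-276768 expires on the earlier of 14 January 2044 and 4 January 2039.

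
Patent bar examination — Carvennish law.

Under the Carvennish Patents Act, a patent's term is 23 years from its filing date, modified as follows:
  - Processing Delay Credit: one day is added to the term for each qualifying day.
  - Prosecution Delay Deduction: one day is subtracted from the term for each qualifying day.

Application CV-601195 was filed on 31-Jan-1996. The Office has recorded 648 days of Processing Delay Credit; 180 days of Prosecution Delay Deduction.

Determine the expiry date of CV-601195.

May 13, 2020

Base term: filing date + 23 years → 31 January 2019.
Processing Delay Credit: +648 days → 9 November 2020.
Prosecution Delay Deduction: −180 days → 13 May 2020.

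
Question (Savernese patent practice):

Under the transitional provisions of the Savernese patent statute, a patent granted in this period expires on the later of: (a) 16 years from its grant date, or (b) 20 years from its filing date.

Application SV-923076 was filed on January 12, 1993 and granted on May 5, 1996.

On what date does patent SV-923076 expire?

(a) grant + 16 years → 5 May 2012.
(b) filing + 20 years → 12 January 2013.
Later of the two: 12 January 2013.

2013-01-12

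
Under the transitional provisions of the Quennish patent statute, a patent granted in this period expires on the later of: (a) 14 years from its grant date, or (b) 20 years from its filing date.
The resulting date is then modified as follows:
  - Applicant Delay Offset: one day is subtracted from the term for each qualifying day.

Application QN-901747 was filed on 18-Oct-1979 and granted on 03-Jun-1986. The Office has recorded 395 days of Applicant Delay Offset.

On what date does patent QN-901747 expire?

1999-05-05

(a) grant + 14 years → 3 June 2000.
(b) filing + 20 years → 18 October 1999.
Later of the two: 3 June 2000.
Applicant Delay Offset: −395 days → 5 May 1999.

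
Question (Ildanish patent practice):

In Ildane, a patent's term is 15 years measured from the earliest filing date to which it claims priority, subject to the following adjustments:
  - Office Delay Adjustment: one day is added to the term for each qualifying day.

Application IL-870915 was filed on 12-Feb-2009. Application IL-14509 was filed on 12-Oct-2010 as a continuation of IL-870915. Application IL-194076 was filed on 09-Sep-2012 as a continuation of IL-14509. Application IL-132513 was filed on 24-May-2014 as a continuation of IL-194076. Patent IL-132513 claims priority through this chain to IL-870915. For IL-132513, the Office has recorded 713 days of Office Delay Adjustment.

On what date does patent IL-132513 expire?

2026-01-25

Earliest priority filing: 12 February 2009.
Base term: 12 February 2009 + 15 years → 12 February 2024.
Office Delay Adjustment: +713 days → 25 January 2026.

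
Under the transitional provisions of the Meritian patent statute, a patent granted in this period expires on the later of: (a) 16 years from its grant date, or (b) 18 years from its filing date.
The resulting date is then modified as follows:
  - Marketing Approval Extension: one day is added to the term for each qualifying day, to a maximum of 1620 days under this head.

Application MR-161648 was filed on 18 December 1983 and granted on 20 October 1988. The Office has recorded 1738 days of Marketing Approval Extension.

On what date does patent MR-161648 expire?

March 28, 2009

(a) grant + 16 years → 20 October 2004.
(b) filing + 18 years → 18 December 2001.
Later of the two: 20 October 2004.
Marketing Approval Extension: 1738 days claimed exceeds the 1620-day cap, so +1620 days → 28 March 2009.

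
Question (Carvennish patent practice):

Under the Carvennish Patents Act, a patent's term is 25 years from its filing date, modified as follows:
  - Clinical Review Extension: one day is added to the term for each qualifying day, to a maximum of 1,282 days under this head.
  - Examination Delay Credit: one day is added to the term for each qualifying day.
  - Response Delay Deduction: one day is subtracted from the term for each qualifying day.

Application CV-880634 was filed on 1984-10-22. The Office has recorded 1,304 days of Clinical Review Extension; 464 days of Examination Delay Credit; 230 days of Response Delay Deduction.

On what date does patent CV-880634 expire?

Base term: filing date + 25 years → 22 October 2009.
Clinical Review Extension: 1304 days claimed exceeds the 1282-day cap, so +1282 days → 26 April 2013.
Examination Delay Credit: +464 days → 3 August 2014.
Response Delay Deduction: −230 days → 16 December 2013.

2013-12-16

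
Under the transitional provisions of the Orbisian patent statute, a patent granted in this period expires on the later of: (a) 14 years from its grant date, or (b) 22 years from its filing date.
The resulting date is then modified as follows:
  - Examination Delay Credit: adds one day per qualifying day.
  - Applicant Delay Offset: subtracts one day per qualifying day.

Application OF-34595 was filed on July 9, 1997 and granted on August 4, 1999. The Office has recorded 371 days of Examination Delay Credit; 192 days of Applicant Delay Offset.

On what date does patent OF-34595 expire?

(a) grant + 14 years → 4 August 2013.
(b) filing + 22 years → 9 July 2019.
Later of the two: 9 July 2019.
Examination Delay Credit: +371 days → 14 July 2020.
Applicant Delay Offset: −192 days → 4 January 2020.

January 4, 2020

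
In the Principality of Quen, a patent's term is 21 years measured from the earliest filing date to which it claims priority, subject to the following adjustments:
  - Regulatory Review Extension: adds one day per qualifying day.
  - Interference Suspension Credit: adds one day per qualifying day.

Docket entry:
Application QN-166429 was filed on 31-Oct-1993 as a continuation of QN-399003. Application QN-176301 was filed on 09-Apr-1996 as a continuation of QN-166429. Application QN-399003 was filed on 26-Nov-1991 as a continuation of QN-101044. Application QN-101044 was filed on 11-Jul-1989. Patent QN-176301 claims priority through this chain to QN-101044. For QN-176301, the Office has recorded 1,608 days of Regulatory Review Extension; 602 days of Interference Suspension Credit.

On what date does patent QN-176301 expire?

July 29, 2016

Earliest priority filing: 11 July 1989.
Base term: 11 July 1989 + 21 years → 11 July 2010.
Regulatory Review Extension: +1608 days → 5 December 2014.
Interference Suspension Credit: +602 days → 29 July 2016.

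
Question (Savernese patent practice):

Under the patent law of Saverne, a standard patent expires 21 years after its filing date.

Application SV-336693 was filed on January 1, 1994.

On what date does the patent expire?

January 1, 2015

Filing date + 21 years → 1 January 2015.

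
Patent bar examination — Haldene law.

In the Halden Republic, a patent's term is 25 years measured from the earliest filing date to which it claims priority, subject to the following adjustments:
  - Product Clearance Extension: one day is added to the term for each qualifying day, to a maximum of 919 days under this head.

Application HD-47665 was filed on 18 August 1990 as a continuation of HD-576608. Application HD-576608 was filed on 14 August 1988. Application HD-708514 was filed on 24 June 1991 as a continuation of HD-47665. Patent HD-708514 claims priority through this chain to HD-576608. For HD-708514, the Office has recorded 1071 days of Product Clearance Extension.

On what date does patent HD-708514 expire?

Earliest priority filing: 14 August 1988.
Base term: 14 August 1988 + 25 years → 14 August 2013.
Product Clearance Extension: 1071 days claimed exceeds the 919-day cap, so +919 days → 19 February 2016.

February 19, 2016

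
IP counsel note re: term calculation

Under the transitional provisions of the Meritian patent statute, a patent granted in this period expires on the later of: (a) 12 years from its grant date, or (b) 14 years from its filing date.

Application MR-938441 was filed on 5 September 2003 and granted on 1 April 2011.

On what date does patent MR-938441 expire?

(a) grant + 12 years → 1 April 2023.
(b) filing + 14 years → 5 September 2017.
Later of the two: 1 April 2023.

April 1, 2023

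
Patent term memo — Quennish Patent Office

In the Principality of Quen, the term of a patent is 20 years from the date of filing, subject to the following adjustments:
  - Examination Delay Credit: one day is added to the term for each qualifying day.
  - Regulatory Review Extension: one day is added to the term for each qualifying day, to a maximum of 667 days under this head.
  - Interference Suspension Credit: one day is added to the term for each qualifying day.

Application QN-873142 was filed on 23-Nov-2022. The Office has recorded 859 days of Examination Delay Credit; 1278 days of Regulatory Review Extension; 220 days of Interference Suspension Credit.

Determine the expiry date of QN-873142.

September 4, 2047

Base term: filing date + 20 years → 23 November 2042.
Examination Delay Credit: +859 days → 31 March 2045.
Regulatory Review Extension: 1278 days claimed exceeds the 667-day cap, so +667 days → 27 January 2047.
Interference Suspension Credit: +220 days → 4 September 2047.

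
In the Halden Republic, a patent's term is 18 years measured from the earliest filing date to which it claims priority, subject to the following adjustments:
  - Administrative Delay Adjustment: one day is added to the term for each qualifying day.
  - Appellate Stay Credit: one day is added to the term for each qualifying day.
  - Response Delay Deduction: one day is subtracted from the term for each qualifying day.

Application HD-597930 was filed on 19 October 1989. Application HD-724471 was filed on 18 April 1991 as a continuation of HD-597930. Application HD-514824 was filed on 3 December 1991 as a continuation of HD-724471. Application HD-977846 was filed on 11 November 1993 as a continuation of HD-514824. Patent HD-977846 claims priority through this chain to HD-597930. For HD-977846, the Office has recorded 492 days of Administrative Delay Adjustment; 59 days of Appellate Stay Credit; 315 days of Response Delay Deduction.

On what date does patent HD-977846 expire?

Earliest priority filing: 19 October 1989.
Base term: 19 October 1989 + 18 years → 19 October 2007.
Administrative Delay Adjustment: +492 days → 22 February 2009.
Appellate Stay Credit: +59 days → 22 April 2009.
Response Delay Deduction: −315 days → 11 June 2008.

June 11, 2008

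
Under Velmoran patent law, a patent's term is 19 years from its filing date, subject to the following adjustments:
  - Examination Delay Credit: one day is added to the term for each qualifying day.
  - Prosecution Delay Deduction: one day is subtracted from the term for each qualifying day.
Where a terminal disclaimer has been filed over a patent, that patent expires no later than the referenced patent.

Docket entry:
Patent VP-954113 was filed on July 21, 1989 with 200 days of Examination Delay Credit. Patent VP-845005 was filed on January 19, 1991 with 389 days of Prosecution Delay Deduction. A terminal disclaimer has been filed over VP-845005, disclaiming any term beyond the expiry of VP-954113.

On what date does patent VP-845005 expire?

Natural term of VP-845005:
  Base: filing + 19 years → 19 January 2010.
  Prosecution Delay Deduction: −389 days → 26 December 2008.
Expiry of referenced patent VP-954113:
  Base: filing + 19 years → 21 July 2008.
  Examination Delay Credit: +200 days → 6 February 2009.
Terminal disclaimer: VP-845005 expires on the earlier of 26 December 2008 and 6 February 2009.

December 26, 2008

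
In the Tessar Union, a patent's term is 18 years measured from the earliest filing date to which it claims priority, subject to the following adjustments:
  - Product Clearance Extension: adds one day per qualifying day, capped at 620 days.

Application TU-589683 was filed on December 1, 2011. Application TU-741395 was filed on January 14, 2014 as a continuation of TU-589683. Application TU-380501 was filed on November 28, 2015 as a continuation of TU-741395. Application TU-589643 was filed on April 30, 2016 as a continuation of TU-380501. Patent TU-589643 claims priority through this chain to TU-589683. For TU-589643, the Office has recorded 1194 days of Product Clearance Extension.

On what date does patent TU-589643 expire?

2031-08-13

Earliest priority filing: 1 December 2011.
Base term: 1 December 2011 + 18 years → 1 December 2029.
Product Clearance Extension: 1194 days claimed exceeds the 620-day cap, so +620 days → 13 August 2031.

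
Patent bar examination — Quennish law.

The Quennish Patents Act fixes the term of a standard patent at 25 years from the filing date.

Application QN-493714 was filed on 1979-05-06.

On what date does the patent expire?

2004-05-06

Filing date + 25 years → 6 May 2004.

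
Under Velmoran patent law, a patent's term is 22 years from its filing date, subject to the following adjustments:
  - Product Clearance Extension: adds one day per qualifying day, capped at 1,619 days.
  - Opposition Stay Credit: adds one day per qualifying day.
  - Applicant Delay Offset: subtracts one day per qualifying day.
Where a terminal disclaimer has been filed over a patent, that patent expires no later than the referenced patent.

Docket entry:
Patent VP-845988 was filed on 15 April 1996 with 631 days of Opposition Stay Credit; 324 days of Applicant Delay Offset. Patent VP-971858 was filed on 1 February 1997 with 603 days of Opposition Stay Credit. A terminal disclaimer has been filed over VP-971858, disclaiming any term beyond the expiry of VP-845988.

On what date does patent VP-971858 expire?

Natural term of VP-971858:
  Base: filing + 22 years → 1 February 2019.
  Opposition Stay Credit: +603 days → 26 September 2020.
Expiry of referenced patent VP-845988:
  Base: filing + 22 years → 15 April 2018.
  Opposition Stay Credit: +631 days → 6 January 2020.
  Applicant Delay Offset: −324 days → 16 February 2019.
Terminal disclaimer: VP-971858 expires on the earlier of 26 September 2020 and 16 February 2019.

2019-02-16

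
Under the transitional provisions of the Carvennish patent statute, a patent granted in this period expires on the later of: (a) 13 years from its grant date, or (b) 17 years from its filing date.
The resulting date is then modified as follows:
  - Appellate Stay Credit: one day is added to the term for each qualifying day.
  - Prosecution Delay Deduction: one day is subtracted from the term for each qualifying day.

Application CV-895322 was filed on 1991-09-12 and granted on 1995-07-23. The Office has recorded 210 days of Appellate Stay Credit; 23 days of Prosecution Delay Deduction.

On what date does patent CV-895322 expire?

March 18, 2009

(a) grant + 13 years → 23 July 2008.
(b) filing + 17 years → 12 September 2008.
Later of the two: 12 September 2008.
Appellate Stay Credit: +210 days → 10 April 2009.
Prosecution Delay Deduction: −23 days → 18 March 2009.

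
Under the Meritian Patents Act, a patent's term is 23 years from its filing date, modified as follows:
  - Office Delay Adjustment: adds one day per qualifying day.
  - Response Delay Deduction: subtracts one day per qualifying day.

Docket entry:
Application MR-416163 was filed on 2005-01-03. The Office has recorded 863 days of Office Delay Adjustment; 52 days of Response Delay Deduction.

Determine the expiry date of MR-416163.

2030-03-24

Base term: filing date + 23 years → 3 January 2028.
Office Delay Adjustment: +863 days → 15 May 2030.
Response Delay Deduction: −52 days → 24 March 2030.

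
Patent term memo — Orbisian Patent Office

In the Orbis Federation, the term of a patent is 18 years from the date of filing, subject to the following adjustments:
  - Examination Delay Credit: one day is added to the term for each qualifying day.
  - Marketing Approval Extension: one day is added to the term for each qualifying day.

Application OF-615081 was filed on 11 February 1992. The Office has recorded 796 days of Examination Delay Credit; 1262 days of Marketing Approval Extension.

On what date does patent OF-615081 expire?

Base term: filing date + 18 years → 11 February 2010.
Examination Delay Credit: +796 days → 17 April 2012.
Marketing Approval Extension: +1262 days → 1 October 2015.

October 1, 2015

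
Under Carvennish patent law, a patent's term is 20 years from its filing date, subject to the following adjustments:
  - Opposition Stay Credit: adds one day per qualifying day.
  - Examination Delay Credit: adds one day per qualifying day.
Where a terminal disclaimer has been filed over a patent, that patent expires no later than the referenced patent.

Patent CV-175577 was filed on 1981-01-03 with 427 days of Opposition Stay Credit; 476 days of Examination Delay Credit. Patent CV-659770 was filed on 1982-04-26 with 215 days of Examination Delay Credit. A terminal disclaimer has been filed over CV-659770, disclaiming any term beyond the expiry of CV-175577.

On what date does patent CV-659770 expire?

2002-11-27

Natural term of CV-659770:
  Base: filing + 20 years → 26 April 2002.
  Examination Delay Credit: +215 days → 27 November 2002.
Expiry of referenced patent CV-175577:
  Base: filing + 20 years → 3 January 2001.
  Opposition Stay Credit: +427 days → 6 March 2002.
  Examination Delay Credit: +476 days → 25 June 2003.
Terminal disclaimer: CV-659770 expires on the earlier of 27 November 2002 and 25 June 2003.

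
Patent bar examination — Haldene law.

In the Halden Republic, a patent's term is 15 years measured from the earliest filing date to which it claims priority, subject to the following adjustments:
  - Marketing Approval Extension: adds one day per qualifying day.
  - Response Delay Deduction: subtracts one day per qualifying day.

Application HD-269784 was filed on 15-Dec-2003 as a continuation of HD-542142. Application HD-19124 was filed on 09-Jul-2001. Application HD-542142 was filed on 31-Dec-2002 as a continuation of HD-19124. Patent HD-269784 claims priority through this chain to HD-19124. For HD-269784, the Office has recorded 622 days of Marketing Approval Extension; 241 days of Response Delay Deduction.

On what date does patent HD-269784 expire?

July 25, 2017

Earliest priority filing: 9 July 2001.
Base term: 9 July 2001 + 15 years → 9 July 2016.
Marketing Approval Extension: +622 days → 23 March 2018.
Response Delay Deduction: −241 days → 25 July 2017.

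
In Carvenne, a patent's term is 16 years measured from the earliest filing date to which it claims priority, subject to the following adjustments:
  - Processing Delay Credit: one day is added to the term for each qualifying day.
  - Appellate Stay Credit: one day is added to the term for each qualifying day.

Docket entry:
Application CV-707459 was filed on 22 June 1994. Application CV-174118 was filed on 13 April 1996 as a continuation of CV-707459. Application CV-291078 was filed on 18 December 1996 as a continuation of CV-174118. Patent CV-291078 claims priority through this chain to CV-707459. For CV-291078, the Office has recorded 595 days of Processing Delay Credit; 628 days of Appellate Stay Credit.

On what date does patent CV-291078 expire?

Earliest priority filing: 22 June 1994.
Base term: 22 June 1994 + 16 years → 22 June 2010.
Processing Delay Credit: +595 days → 7 February 2012.
Appellate Stay Credit: +628 days → 27 October 2013.

2013-10-27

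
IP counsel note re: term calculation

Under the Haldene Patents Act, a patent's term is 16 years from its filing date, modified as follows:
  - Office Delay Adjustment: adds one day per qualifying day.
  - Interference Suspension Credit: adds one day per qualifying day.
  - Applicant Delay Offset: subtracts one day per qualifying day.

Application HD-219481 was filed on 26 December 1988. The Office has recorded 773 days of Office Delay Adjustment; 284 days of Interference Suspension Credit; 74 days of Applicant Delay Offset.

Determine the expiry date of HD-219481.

September 5, 2007

Base term: filing date + 16 years → 26 December 2004.
Office Delay Adjustment: +773 days → 7 February 2007.
Interference Suspension Credit: +284 days → 18 November 2007.
Applicant Delay Offset: −74 days → 5 September 2007.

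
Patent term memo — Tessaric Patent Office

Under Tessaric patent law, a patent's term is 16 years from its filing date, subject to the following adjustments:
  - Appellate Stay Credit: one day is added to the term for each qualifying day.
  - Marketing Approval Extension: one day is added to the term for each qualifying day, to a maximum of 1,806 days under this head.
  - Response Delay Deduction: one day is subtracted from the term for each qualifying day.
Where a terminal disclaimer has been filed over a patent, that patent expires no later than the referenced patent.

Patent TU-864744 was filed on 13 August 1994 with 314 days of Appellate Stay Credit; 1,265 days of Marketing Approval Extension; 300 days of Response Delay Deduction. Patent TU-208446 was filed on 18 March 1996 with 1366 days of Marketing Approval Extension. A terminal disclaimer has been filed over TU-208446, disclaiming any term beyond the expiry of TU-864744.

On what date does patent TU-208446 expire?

February 12, 2014

Natural term of TU-208446:
  Base: filing + 16 years → 18 March 2012.
  Marketing Approval Extension: 1366 days (within the 1806-day cap) → +1366 days → 14 December 2015.
Expiry of referenced patent TU-864744:
  Base: filing + 16 years → 13 August 2010.
  Appellate Stay Credit: +314 days → 23 June 2011.
  Marketing Approval Extension: 1265 days (within the 1806-day cap) → +1265 days → 9 December 2014.
  Response Delay Deduction: −300 days → 12 February 2014.
Terminal disclaimer: TU-208446 expires on the earlier of 14 December 2015 and 12 February 2014.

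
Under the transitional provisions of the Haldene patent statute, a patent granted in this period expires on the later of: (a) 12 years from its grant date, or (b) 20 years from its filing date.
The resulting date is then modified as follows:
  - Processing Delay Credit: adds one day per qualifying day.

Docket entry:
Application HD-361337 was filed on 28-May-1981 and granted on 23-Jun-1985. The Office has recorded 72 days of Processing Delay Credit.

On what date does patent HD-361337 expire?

(a) grant + 12 years → 23 June 1997.
(b) filing + 20 years → 28 May 2001.
Later of the two: 28 May 2001.
Processing Delay Credit: +72 days → 8 August 2001.

August 8, 2001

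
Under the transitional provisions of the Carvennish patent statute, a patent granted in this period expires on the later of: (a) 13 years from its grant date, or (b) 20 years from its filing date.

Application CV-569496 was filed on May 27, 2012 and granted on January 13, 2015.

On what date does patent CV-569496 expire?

May 27, 2032

(a) grant + 13 years → 13 January 2028.
(b) filing + 20 years → 27 May 2032.
Later of the two: 27 May 2032.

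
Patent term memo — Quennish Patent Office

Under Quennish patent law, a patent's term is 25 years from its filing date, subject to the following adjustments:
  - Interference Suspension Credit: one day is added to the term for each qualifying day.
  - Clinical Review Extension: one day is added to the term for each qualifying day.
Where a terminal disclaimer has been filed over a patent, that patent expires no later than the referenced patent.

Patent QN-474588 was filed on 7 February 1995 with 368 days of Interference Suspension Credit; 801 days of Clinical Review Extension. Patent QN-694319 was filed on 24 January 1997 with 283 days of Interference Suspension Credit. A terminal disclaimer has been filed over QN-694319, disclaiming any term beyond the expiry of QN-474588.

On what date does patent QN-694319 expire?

Natural term of QN-694319:
  Base: filing + 25 years → 24 January 2022.
  Interference Suspension Credit: +283 days → 3 November 2022.
Expiry of referenced patent QN-474588:
  Base: filing + 25 years → 7 February 2020.
  Interference Suspension Credit: +368 days → 9 February 2021.
  Clinical Review Extension: +801 days → 21 April 2023.
Terminal disclaimer: QN-694319 expires on the earlier of 3 November 2022 and 21 April 2023.

2022-11-03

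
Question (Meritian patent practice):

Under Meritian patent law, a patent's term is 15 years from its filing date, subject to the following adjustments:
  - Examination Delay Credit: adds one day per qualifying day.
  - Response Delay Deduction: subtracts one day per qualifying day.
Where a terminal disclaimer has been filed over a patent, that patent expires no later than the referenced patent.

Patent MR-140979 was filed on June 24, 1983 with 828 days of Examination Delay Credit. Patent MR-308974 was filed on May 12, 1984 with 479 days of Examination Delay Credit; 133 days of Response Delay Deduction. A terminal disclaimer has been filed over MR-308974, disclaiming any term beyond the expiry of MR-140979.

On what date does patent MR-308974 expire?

Natural term of MR-308974:
  Base: filing + 15 years → 12 May 1999.
  Examination Delay Credit: +479 days → 2 September 2000.
  Response Delay Deduction: −133 days → 22 April 2000.
Expiry of referenced patent MR-140979:
  Base: filing + 15 years → 24 June 1998.
  Examination Delay Credit: +828 days → 29 September 2000.
Terminal disclaimer: MR-308974 expires on the earlier of 22 April 2000 and 29 September 2000.

April 22, 2000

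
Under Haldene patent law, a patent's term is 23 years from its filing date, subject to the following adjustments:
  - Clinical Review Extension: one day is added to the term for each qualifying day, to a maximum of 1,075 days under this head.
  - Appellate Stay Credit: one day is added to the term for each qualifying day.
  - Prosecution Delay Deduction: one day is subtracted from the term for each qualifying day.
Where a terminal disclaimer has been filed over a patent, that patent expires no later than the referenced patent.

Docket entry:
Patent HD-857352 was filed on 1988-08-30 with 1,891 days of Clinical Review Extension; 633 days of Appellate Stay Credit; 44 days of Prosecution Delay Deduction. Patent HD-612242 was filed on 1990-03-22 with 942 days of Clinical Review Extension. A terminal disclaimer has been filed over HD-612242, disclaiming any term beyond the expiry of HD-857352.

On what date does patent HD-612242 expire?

Natural term of HD-612242:
  Base: filing + 23 years → 22 March 2013.
  Clinical Review Extension: 942 days (within the 1075-day cap) → +942 days → 20 October 2015.
Expiry of referenced patent HD-857352:
  Base: filing + 23 years → 30 August 2011.
  Clinical Review Extension: 1891 days claimed exceeds the 1075-day cap, so +1075 days → 9 August 2014.
  Appellate Stay Credit: +633 days → 3 May 2016.
  Prosecution Delay Deduction: −44 days → 20 March 2016.
Terminal disclaimer: HD-612242 expires on the earlier of 20 October 2015 and 20 March 2016.

October 20, 2015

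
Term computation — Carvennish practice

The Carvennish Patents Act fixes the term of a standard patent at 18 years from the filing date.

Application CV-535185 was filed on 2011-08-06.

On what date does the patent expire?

2029-08-06

Filing date + 18 years → 6 August 2029.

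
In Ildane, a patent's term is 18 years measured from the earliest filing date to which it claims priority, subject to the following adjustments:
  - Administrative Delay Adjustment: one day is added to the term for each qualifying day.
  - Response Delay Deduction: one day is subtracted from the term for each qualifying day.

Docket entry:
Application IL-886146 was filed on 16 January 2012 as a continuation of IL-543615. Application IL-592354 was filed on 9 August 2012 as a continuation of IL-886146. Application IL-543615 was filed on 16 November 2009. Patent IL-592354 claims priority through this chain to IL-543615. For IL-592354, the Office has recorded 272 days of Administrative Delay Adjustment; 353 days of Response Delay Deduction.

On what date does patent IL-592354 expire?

Earliest priority filing: 16 November 2009.
Base term: 16 November 2009 + 18 years → 16 November 2027.
Administrative Delay Adjustment: +272 days → 14 August 2028.
Response Delay Deduction: −353 days → 27 August 2027.

August 27, 2027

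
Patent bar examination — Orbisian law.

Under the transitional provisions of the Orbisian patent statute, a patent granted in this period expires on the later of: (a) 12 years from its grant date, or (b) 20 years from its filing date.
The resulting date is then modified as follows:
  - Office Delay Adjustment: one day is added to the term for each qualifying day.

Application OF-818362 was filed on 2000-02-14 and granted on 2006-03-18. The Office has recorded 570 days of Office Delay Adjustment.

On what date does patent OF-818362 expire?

(a) grant + 12 years → 18 March 2018.
(b) filing + 20 years → 14 February 2020.
Later of the two: 14 February 2020.
Office Delay Adjustment: +570 days → 6 September 2021.

September 6, 2021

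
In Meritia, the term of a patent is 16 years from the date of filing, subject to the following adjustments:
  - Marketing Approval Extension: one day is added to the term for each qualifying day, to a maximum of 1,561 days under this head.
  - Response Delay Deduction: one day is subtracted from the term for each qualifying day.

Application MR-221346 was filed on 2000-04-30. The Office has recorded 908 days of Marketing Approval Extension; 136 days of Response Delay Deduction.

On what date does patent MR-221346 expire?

June 11, 2018

Base term: filing date + 16 years → 30 April 2016.
Marketing Approval Extension: 908 days (within the 1561-day cap) → +908 days → 25 October 2018.
Response Delay Deduction: −136 days → 11 June 2018.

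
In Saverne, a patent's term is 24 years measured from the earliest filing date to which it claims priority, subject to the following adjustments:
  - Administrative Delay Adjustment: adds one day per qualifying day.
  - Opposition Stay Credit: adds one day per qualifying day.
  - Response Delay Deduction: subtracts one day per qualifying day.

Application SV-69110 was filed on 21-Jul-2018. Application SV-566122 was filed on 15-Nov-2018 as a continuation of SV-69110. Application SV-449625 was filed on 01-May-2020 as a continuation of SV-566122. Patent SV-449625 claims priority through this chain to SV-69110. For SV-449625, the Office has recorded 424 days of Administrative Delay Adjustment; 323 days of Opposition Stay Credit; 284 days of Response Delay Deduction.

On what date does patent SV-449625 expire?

Earliest priority filing: 21 July 2018.
Base term: 21 July 2018 + 24 years → 21 July 2042.
Administrative Delay Adjustment: +424 days → 18 September 2043.
Opposition Stay Credit: +323 days → 6 August 2044.
Response Delay Deduction: −284 days → 27 October 2043.

2043-10-27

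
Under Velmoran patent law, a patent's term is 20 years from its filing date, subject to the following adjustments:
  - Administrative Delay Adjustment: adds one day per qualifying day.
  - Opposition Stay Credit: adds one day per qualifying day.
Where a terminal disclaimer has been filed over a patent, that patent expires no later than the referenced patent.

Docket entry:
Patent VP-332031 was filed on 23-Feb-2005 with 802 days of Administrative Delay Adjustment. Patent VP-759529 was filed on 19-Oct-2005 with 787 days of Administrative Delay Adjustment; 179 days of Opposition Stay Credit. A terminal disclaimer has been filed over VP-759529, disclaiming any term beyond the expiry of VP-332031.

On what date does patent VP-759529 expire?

May 6, 2027

Natural term of VP-759529:
  Base: filing + 20 years → 19 October 2025.
  Administrative Delay Adjustment: +787 days → 15 December 2027.
  Opposition Stay Credit: +179 days → 11 June 2028.
Expiry of referenced patent VP-332031:
  Base: filing + 20 years → 23 February 2025.
  Administrative Delay Adjustment: +802 days → 6 May 2027.
Terminal disclaimer: VP-759529 expires on the earlier of 11 June 2028 and 6 May 2027.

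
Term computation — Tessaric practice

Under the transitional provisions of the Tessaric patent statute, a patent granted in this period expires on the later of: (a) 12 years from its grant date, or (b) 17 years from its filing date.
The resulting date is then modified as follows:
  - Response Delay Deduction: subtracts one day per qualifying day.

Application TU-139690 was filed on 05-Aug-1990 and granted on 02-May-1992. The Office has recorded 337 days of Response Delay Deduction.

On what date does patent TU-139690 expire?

(a) grant + 12 years → 2 May 2004.
(b) filing + 17 years → 5 August 2007.
Later of the two: 5 August 2007.
Response Delay Deduction: −337 days → 2 September 2006.

2006-09-02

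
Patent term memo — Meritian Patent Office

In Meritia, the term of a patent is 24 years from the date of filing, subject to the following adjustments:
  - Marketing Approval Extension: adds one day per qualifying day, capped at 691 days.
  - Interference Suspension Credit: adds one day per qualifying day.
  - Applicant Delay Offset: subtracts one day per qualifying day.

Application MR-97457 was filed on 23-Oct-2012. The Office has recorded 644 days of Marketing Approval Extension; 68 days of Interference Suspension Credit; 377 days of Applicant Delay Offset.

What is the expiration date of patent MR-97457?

Base term: filing date + 24 years → 23 October 2036.
Marketing Approval Extension: 644 days (within the 691-day cap) → +644 days → 29 July 2038.
Interference Suspension Credit: +68 days → 5 October 2038.
Applicant Delay Offset: −377 days → 23 September 2037.

2037-09-23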